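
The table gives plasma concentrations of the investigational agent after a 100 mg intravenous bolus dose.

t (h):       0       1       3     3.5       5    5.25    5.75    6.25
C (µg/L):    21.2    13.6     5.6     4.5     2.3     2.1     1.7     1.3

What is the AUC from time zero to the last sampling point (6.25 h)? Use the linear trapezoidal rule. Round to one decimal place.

Trapezoidal AUC_0→6.25:
  [0→1]: (21.2+13.6)/2 × 1 = 17.4
  [1→3]: (13.6+5.6)/2 × 2 = 19.2
  [3→3.5]: (5.6+4.5)/2 × 0.5 = 2.525
  [3.5→5]: (4.5+2.3)/2 × 1.5 = 5.1
  [5→5.25]: (2.3+2.1)/2 × 0.25 = 0.55
  [5.25→5.75]: (2.1+1.7)/2 × 0.5 = 0.95
  [5.75→6.25]: (1.7+1.3)/2 × 0.5 = 0.75
  Sum = 46.475 µg/L·h

AUC = 46.5 µg/L·h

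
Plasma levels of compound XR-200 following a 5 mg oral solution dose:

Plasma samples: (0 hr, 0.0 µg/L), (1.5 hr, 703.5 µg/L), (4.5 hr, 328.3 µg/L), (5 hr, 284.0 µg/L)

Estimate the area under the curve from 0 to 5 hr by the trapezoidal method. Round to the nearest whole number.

AUC = 2228 µg/L·hr

Trapezoidal AUC_0→5:
  [0→1.5]: (0.0+703.5)/2 × 1.5 = 527.625
  [1.5→4.5]: (703.5+328.3)/2 × 3 = 1547.7
  [4.5→5]: (328.3+284.0)/2 × 0.5 = 153.075
  Sum = 2228.4 µg/L·hr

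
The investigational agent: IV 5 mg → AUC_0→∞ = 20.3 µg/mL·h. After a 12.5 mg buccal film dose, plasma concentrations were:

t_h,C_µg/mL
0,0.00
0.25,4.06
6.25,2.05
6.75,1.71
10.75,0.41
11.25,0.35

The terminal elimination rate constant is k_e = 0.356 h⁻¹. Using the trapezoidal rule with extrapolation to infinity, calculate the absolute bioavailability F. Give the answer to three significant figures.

Trapezoidal AUC_0→11.25 (buccal film):
  [0→0.25]: (0.00+4.06)/2 × 0.25 = 0.5075
  [0.25→6.25]: (4.06+2.05)/2 × 6 = 18.33
  [6.25→6.75]: (2.05+1.71)/2 × 0.5 = 0.94
  [6.75→10.75]: (1.71+0.41)/2 × 4 = 4.24
  [10.75→11.25]: (0.41+0.35)/2 × 0.5 = 0.19
  Sum = 24.2075 µg/mL·h
Tail: C_last/k_e = 0.35/0.356 = 0.983
AUC_0→∞ (buccal film) = 24.2075 + 0.983 = 25.1905 µg/mL·h
F = (AUC_ev/D_ev)/(AUC_iv/D_iv) = (25.1905/12.5)/(20.3/5) = 2.01524/4.06 = 0.4964

F = 0.496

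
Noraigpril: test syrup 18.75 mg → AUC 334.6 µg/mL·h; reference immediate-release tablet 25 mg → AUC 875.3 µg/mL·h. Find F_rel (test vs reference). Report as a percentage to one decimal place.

F_rel = 51.0%

F_rel = (AUC_test/D_test) / (AUC_ref/D_ref)
      = (334.6/18.75) / (875.3/25)
      = 17.8453 / 35.012 = 0.5097 = 50.97%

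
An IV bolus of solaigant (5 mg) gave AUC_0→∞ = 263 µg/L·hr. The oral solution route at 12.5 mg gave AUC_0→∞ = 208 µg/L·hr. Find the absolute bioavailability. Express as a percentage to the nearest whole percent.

F = (AUC_ev / D_ev) / (AUC_iv / D_iv)
  = (208/12.5) / (263/5)
  = 16.64 / 52.6 = 0.3163
  = 31.63%

F = 32%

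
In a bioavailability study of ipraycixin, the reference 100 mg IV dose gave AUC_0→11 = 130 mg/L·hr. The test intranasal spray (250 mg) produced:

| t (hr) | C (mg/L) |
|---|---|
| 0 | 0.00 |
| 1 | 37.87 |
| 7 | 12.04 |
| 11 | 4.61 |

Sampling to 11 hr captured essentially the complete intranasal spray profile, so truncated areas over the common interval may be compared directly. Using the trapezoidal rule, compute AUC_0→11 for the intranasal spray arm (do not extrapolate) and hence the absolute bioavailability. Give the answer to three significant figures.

Trapezoidal AUC_0→11 (intranasal spray):
  [0→1]: (0.00+37.87)/2 × 1 = 18.935
  [1→7]: (37.87+12.04)/2 × 6 = 149.73
  [7→11]: (12.04+4.61)/2 × 4 = 33.3
  Sum = 201.965 mg/L·hr
F = (AUC_ev/D_ev)/(AUC_iv/D_iv) = (201.965/250)/(130/100) = 0.80786/1.3 = 0.6214

F = 0.621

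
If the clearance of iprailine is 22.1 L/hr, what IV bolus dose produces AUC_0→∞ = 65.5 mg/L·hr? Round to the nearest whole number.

Dose_iv = CL × AUC_0→∞
     = 22.1 × 65.5 = 1447.55 mg

Dose = 1448 mg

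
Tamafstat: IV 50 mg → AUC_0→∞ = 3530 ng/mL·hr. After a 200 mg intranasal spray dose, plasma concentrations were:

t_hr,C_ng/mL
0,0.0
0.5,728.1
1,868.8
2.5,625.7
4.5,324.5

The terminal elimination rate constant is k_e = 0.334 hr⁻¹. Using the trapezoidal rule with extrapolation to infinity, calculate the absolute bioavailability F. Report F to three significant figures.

F = 0.257

Trapezoidal AUC_0→4.5 (intranasal spray):
  [0→0.5]: (0.0+728.1)/2 × 0.5 = 182.025
  [0.5→1]: (728.1+868.8)/2 × 0.5 = 399.225
  [1→2.5]: (868.8+625.7)/2 × 1.5 = 1120.875
  [2.5→4.5]: (625.7+324.5)/2 × 2 = 950.2
  Sum = 2652.325 ng/mL·hr
Tail: C_last/k_e = 324.5/0.334 = 971.557
AUC_0→∞ (intranasal spray) = 2652.325 + 971.557 = 3623.882 ng/mL·hr
F = (AUC_ev/D_ev)/(AUC_iv/D_iv) = (3623.882/200)/(3530/50) = 18.11941/70.6 = 0.2566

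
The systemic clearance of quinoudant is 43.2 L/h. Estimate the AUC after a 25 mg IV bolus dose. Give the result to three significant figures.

AUC = 0.579 mg/L·h

AUC_0→∞ = Dose_iv / CL
        = 25 / 43.2 = 0.578704 mg/L·h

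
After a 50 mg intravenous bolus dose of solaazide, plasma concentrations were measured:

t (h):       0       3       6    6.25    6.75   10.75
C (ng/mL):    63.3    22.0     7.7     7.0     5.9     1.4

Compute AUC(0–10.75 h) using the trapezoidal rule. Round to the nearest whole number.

Trapezoidal AUC_0→10.75:
  [0→3]: (63.3+22.0)/2 × 3 = 127.95
  [3→6]: (22.0+7.7)/2 × 3 = 44.55
  [6→6.25]: (7.7+7.0)/2 × 0.25 = 1.8375
  [6.25→6.75]: (7.0+5.9)/2 × 0.5 = 3.225
  [6.75→10.75]: (5.9+1.4)/2 × 4 = 14.6
  Sum = 192.1625 ng/mL·h

AUC = 192 ng/mL·h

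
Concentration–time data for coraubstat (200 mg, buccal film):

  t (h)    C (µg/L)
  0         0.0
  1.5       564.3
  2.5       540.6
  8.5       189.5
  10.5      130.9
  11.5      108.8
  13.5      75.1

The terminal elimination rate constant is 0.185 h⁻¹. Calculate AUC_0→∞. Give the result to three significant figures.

Trapezoidal AUC_0→13.5:
  [0→1.5]: (0.0+564.3)/2 × 1.5 = 423.225
  [1.5→2.5]: (564.3+540.6)/2 × 1 = 552.45
  [2.5→8.5]: (540.6+189.5)/2 × 6 = 2190.3
  [8.5→10.5]: (189.5+130.9)/2 × 2 = 320.4
  [10.5→11.5]: (130.9+108.8)/2 × 1 = 119.85
  [11.5→13.5]: (108.8+75.1)/2 × 2 = 183.9
  Sum = 3790.125 µg/L·h
Extrapolated tail: C_last / k_e = 75.1 / 0.185 = 405.946
AUC_0→∞ = 3790.125 + 405.946 = 4196.071 µg/L·h

AUC = 4200 µg/L·h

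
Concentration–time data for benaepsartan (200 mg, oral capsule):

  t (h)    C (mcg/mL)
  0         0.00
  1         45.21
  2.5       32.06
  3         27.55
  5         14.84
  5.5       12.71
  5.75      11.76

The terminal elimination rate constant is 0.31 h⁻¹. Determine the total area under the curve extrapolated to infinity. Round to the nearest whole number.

AUC = 186 mcg/mL·h

Trapezoidal AUC_0→5.75:
  [0→1]: (0.00+45.21)/2 × 1 = 22.605
  [1→2.5]: (45.21+32.06)/2 × 1.5 = 57.9525
  [2.5→3]: (32.06+27.55)/2 × 0.5 = 14.9025
  [3→5]: (27.55+14.84)/2 × 2 = 42.39
  [5→5.5]: (14.84+12.71)/2 × 0.5 = 6.8875
  [5.5→5.75]: (12.71+11.76)/2 × 0.25 = 3.05875
  Sum = 147.79625 mcg/mL·h
Extrapolated tail: C_last / k_e = 11.76 / 0.31 = 37.935
AUC_0→∞ = 147.79625 + 37.935 = 185.73125 mcg/mL·h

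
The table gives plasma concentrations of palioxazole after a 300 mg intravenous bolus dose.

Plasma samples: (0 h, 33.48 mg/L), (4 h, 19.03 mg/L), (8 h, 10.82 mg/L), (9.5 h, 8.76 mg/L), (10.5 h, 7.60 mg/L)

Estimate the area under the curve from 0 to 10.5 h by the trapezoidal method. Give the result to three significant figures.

Trapezoidal AUC_0→10.5:
  [0→4]: (33.48+19.03)/2 × 4 = 105.02
  [4→8]: (19.03+10.82)/2 × 4 = 59.7
  [8→9.5]: (10.82+8.76)/2 × 1.5 = 14.685
  [9.5→10.5]: (8.76+7.60)/2 × 1 = 8.18
  Sum = 187.585 mg/L·h

AUC = 188 mg/L·h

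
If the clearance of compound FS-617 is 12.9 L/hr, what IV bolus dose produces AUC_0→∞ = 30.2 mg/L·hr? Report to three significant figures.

Dose_iv = CL × AUC_0→∞
     = 12.9 × 30.2 = 389.58 mg

Dose = 390 mg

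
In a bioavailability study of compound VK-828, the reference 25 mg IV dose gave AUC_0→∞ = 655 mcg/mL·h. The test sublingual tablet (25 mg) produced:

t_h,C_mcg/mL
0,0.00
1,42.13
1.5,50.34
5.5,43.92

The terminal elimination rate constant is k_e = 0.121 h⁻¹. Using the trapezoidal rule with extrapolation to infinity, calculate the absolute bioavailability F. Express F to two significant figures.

F = 0.91

Trapezoidal AUC_0→5.5 (sublingual tablet):
  [0→1]: (0.00+42.13)/2 × 1 = 21.065
  [1→1.5]: (42.13+50.34)/2 × 0.5 = 23.1175
  [1.5→5.5]: (50.34+43.92)/2 × 4 = 188.52
  Sum = 232.7025 mcg/mL·h
Tail: C_last/k_e = 43.92/0.121 = 362.975
AUC_0→∞ (sublingual tablet) = 232.7025 + 362.975 = 595.6775 mcg/mL·h
F = (AUC_ev/D_ev)/(AUC_iv/D_iv) = (595.6775/25)/(655/25) = 23.8271/26.2 = 0.9094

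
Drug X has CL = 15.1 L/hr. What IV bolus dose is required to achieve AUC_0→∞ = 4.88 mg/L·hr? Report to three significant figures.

Dose_iv = CL × AUC_0→∞
     = 15.1 × 4.88 = 73.688 mg

Dose = 73.7 mg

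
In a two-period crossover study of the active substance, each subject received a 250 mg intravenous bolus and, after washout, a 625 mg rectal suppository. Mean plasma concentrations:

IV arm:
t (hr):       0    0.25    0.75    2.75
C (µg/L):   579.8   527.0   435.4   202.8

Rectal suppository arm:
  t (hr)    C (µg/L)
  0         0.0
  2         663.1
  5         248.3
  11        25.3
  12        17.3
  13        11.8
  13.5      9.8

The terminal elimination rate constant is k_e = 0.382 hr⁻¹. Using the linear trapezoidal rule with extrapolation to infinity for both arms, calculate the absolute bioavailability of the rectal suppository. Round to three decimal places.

F = 0.754

Trapezoidal AUC_0→2.75 (IV):
  [0→0.25]: (579.8+527.0)/2 × 0.25 = 138.35
  [0.25→0.75]: (527.0+435.4)/2 × 0.5 = 240.6
  [0.75→2.75]: (435.4+202.8)/2 × 2 = 638.2
  Sum = 1017.15 µg/L·hr
IV tail: 202.8/0.382 = 530.890; AUC_iv,0→∞ = 1017.15 + 530.890 = 1548.04 µg/L·hr
Trapezoidal AUC_0→13.5 (rectal suppository):
  [0→2]: (0.0+663.1)/2 × 2 = 663.1
  [2→5]: (663.1+248.3)/2 × 3 = 1367.1
  [5→11]: (248.3+25.3)/2 × 6 = 820.8
  [11→12]: (25.3+17.3)/2 × 1 = 21.3
  [12→13]: (17.3+11.8)/2 × 1 = 14.55
  [13→13.5]: (11.8+9.8)/2 × 0.5 = 5.4
  Sum = 2892.25 µg/L·hr
rectal suppository tail: 9.8/0.382 = 25.654; AUC_ev,0→∞ = 2892.25 + 25.654 = 2917.904 µg/L·hr
F = (AUC_ev/D_ev)/(AUC_iv/D_iv) = (2917.904/625)/(1548.04/250) = 4.6686464/6.19216 = 0.7540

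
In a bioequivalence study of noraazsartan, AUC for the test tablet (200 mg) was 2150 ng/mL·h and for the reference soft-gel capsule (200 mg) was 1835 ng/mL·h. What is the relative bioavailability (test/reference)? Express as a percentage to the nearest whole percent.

F_rel = 117%

F_rel = (AUC_test/D_test) / (AUC_ref/D_ref)
      = (2150/200) / (1835/200)
      = 10.75 / 9.175 = 1.1717 = 117.17%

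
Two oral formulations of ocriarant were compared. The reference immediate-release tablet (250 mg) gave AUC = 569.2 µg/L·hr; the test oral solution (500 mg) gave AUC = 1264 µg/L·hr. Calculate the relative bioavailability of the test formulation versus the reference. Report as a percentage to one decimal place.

F_rel = 111.0%

F_rel = (AUC_test/D_test) / (AUC_ref/D_ref)
      = (1264/500) / (569.2/250)
      = 2.528 / 2.2768 = 1.1103 = 111.03%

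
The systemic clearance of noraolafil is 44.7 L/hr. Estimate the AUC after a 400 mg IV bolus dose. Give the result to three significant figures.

AUC_0→∞ = Dose_iv / CL
        = 400 / 44.7 = 8.94855 mg/L·hr

AUC = 8.95 mg/L·hr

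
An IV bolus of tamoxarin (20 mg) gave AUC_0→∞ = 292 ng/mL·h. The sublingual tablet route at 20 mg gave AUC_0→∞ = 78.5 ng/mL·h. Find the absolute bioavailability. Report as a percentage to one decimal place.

F = (AUC_ev / D_ev) / (AUC_iv / D_iv)
  = (78.5/20) / (292/20)
  = 3.925 / 14.6 = 0.2688
  = 26.88%

F = 26.9%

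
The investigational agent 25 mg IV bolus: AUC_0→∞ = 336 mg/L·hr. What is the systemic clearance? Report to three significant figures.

CL = Dose_iv / AUC_0→∞
   = 25 / 336 = 0.0744048 L/hr

CL = 0.0744 L/hr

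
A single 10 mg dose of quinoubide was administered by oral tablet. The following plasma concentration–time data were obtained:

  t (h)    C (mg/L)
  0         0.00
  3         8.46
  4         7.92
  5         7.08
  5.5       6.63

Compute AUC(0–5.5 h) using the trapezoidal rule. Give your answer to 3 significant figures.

Trapezoidal AUC_0→5.5:
  [0→3]: (0.00+8.46)/2 × 3 = 12.69
  [3→4]: (8.46+7.92)/2 × 1 = 8.19
  [4→5]: (7.92+7.08)/2 × 1 = 7.5
  [5→5.5]: (7.08+6.63)/2 × 0.5 = 3.4275
  Sum = 31.8075 mg/L·h

AUC = 31.8 mg/L·h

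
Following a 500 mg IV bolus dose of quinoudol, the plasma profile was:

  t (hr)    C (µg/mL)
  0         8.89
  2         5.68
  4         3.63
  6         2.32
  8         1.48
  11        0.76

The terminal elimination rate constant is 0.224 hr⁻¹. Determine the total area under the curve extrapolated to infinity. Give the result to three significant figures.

AUC = 40.4 µg/mL·hr

Trapezoidal AUC_0→11:
  [0→2]: (8.89+5.68)/2 × 2 = 14.57
  [2→4]: (5.68+3.63)/2 × 2 = 9.31
  [4→6]: (3.63+2.32)/2 × 2 = 5.95
  [6→8]: (2.32+1.48)/2 × 2 = 3.8
  [8→11]: (1.48+0.76)/2 × 3 = 3.36
  Sum = 36.99 µg/mL·hr
Extrapolated tail: C_last / k_e = 0.76 / 0.224 = 3.393
AUC_0→∞ = 36.99 + 3.393 = 40.383 µg/mL·hr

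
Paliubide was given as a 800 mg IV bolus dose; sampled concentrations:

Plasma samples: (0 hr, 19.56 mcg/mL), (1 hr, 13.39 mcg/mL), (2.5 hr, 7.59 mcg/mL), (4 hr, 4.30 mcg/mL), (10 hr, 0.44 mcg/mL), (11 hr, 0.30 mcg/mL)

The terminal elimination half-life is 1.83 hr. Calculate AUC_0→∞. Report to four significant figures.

AUC = 56.51 mcg/mL·hr

Trapezoidal AUC_0→11:
  [0→1]: (19.56+13.39)/2 × 1 = 16.475
  [1→2.5]: (13.39+7.59)/2 × 1.5 = 15.735
  [2.5→4]: (7.59+4.30)/2 × 1.5 = 8.9175
  [4→10]: (4.30+0.44)/2 × 6 = 14.22
  [10→11]: (0.44+0.30)/2 × 1 = 0.37
  Sum = 55.7175 mcg/mL·hr
k_e = ln2 / t½ = 0.693147 / 1.83 = 0.3788 hr^-1
Extrapolated tail: C_last / k_e = 0.30 / 0.3788 = 0.792
AUC_0→∞ = 55.7175 + 0.792 = 56.5095 mcg/mL·hr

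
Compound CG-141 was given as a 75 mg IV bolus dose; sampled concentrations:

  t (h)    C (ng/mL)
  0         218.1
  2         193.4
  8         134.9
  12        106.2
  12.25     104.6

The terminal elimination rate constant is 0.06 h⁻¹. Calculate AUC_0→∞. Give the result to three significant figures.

Trapezoidal AUC_0→12.25:
  [0→2]: (218.1+193.4)/2 × 2 = 411.5
  [2→8]: (193.4+134.9)/2 × 6 = 984.9
  [8→12]: (134.9+106.2)/2 × 4 = 482.2
  [12→12.25]: (106.2+104.6)/2 × 0.25 = 26.35
  Sum = 1904.95 ng/mL·h
Extrapolated tail: C_last / k_e = 104.6 / 0.06 = 1743.333
AUC_0→∞ = 1904.95 + 1743.333 = 3648.283 ng/mL·h

AUC = 3650 ng/mL·h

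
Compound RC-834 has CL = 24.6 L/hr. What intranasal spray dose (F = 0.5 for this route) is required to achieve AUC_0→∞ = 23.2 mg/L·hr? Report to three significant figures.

Dose = CL × AUC_0→∞ / F
     = 24.6 × 23.2 / 0.5 = 1141.44 mg

Dose = 1140 mg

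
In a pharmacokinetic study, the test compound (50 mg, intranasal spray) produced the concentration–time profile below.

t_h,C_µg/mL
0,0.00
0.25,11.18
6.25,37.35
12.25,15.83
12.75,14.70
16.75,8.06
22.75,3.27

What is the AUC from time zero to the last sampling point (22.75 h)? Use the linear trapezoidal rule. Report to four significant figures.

AUC = 393.7 µg/mL·h

Trapezoidal AUC_0→22.75:
  [0→0.25]: (0.00+11.18)/2 × 0.25 = 1.3975
  [0.25→6.25]: (11.18+37.35)/2 × 6 = 145.59
  [6.25→12.25]: (37.35+15.83)/2 × 6 = 159.54
  [12.25→12.75]: (15.83+14.70)/2 × 0.5 = 7.6325
  [12.75→16.75]: (14.70+8.06)/2 × 4 = 45.52
  [16.75→22.75]: (8.06+3.27)/2 × 6 = 33.99
  Sum = 393.67 µg/mL·h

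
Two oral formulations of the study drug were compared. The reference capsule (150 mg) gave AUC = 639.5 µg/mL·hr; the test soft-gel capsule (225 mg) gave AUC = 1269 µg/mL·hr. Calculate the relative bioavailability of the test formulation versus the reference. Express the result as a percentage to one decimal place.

F_rel = (AUC_test/D_test) / (AUC_ref/D_ref)
      = (1269/225) / (639.5/150)
      = 5.64 / 4.26333 = 1.3229 = 132.29%

F_rel = 132.3%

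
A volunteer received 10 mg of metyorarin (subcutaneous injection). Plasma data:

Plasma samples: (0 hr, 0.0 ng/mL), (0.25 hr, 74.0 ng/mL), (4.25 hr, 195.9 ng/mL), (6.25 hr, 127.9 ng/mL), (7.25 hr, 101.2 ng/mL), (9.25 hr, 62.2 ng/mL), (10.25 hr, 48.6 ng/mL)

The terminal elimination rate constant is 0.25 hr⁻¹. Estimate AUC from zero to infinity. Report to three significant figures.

Trapezoidal AUC_0→10.25:
  [0→0.25]: (0.0+74.0)/2 × 0.25 = 9.25
  [0.25→4.25]: (74.0+195.9)/2 × 4 = 539.8
  [4.25→6.25]: (195.9+127.9)/2 × 2 = 323.8
  [6.25→7.25]: (127.9+101.2)/2 × 1 = 114.55
  [7.25→9.25]: (101.2+62.2)/2 × 2 = 163.4
  [9.25→10.25]: (62.2+48.6)/2 × 1 = 55.4
  Sum = 1206.2 ng/mL·hr
Extrapolated tail: C_last / k_e = 48.6 / 0.25 = 194.400
AUC_0→∞ = 1206.2 + 194.400 = 1400.6 ng/mL·hr

AUC = 1400 ng/mL·hr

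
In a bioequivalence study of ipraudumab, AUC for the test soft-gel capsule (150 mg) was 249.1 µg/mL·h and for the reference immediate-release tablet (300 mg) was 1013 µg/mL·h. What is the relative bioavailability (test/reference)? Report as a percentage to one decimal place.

F_rel = (AUC_test/D_test) / (AUC_ref/D_ref)
      = (249.1/150) / (1013/300)
      = 1.66067 / 3.37667 = 0.4918 = 49.18%

F_rel = 49.2%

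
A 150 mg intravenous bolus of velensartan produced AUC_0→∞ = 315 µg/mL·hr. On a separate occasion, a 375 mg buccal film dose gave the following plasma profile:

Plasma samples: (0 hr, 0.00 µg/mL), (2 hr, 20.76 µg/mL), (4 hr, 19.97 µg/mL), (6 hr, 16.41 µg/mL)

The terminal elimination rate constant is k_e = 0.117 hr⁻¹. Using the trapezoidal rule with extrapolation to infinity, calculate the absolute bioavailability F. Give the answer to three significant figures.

F = 0.302

Trapezoidal AUC_0→6 (buccal film):
  [0→2]: (0.00+20.76)/2 × 2 = 20.76
  [2→4]: (20.76+19.97)/2 × 2 = 40.73
  [4→6]: (19.97+16.41)/2 × 2 = 36.38
  Sum = 97.87 µg/mL·hr
Tail: C_last/k_e = 16.41/0.117 = 140.256
AUC_0→∞ (buccal film) = 97.87 + 140.256 = 238.126 µg/mL·hr
F = (AUC_ev/D_ev)/(AUC_iv/D_iv) = (238.126/375)/(315/150) = 0.635003/2.1 = 0.3024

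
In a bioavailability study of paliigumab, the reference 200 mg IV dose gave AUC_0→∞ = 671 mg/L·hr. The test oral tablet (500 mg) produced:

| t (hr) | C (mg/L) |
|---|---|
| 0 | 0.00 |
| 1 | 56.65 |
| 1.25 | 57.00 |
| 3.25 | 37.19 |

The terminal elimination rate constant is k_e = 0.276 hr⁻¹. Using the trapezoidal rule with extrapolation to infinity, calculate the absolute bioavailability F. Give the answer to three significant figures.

Trapezoidal AUC_0→3.25 (oral tablet):
  [0→1]: (0.00+56.65)/2 × 1 = 28.325
  [1→1.25]: (56.65+57.00)/2 × 0.25 = 14.20625
  [1.25→3.25]: (57.00+37.19)/2 × 2 = 94.19
  Sum = 136.72125 mg/L·hr
Tail: C_last/k_e = 37.19/0.276 = 134.746
AUC_0→∞ (oral tablet) = 136.72125 + 134.746 = 271.46725 mg/L·hr
F = (AUC_ev/D_ev)/(AUC_iv/D_iv) = (271.46725/500)/(671/200) = 0.5429345/3.355 = 0.1618

F = 0.162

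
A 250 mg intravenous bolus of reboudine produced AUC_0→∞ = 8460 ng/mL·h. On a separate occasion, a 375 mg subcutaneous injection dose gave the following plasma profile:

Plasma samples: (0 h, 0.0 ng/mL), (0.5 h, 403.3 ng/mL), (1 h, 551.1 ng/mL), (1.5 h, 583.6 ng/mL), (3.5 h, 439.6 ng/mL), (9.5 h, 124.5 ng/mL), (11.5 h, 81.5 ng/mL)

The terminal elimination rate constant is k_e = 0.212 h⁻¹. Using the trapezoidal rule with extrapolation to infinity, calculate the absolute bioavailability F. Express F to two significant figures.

F = 0.31

Trapezoidal AUC_0→11.5 (subcutaneous injection):
  [0→0.5]: (0.0+403.3)/2 × 0.5 = 100.825
  [0.5→1]: (403.3+551.1)/2 × 0.5 = 238.6
  [1→1.5]: (551.1+583.6)/2 × 0.5 = 283.675
  [1.5→3.5]: (583.6+439.6)/2 × 2 = 1023.2
  [3.5→9.5]: (439.6+124.5)/2 × 6 = 1692.3
  [9.5→11.5]: (124.5+81.5)/2 × 2 = 206.0
  Sum = 3544.6 ng/mL·h
Tail: C_last/k_e = 81.5/0.212 = 384.434
AUC_0→∞ (subcutaneous injection) = 3544.6 + 384.434 = 3929.034 ng/mL·h
F = (AUC_ev/D_ev)/(AUC_iv/D_iv) = (3929.034/375)/(8460/250) = 10.477424/33.84 = 0.3096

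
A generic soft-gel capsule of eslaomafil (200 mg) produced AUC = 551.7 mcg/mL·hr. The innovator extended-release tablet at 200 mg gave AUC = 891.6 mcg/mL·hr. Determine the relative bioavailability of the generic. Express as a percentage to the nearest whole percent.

F_rel = (AUC_test/D_test) / (AUC_ref/D_ref)
      = (551.7/200) / (891.6/200)
      = 2.7585 / 4.458 = 0.6188 = 61.88%

F_rel = 62%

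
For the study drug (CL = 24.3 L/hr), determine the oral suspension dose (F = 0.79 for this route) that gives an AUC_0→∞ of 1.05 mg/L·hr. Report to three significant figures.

Dose = CL × AUC_0→∞ / F
     = 24.3 × 1.05 / 0.79 = 32.2975 mg

Dose = 32.3 mg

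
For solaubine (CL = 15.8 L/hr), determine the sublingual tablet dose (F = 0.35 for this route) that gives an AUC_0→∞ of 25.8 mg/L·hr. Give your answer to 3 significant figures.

Dose = 1160 mg

Dose = CL × AUC_0→∞ / F
     = 15.8 × 25.8 / 0.35 = 1164.69 mg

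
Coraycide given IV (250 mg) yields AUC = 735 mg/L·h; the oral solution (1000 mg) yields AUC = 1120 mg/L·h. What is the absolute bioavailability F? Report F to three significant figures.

F = (AUC_ev / D_ev) / (AUC_iv / D_iv)
  = (1120/1000) / (735/250)
  = 1.12 / 2.94 = 0.3810

F = 0.381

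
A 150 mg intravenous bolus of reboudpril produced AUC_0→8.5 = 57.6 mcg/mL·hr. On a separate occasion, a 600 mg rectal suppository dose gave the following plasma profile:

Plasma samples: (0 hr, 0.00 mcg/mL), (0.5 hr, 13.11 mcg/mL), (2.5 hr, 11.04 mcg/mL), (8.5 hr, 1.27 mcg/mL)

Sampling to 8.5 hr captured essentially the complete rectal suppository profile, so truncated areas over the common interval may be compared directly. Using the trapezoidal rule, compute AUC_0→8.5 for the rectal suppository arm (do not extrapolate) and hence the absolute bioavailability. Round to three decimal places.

F = 0.279

Trapezoidal AUC_0→8.5 (rectal suppository):
  [0→0.5]: (0.00+13.11)/2 × 0.5 = 3.2775
  [0.5→2.5]: (13.11+11.04)/2 × 2 = 24.15
  [2.5→8.5]: (11.04+1.27)/2 × 6 = 36.93
  Sum = 64.3575 mcg/mL·hr
F = (AUC_ev/D_ev)/(AUC_iv/D_iv) = (64.3575/600)/(57.6/150) = 0.1072625/0.384 = 0.2793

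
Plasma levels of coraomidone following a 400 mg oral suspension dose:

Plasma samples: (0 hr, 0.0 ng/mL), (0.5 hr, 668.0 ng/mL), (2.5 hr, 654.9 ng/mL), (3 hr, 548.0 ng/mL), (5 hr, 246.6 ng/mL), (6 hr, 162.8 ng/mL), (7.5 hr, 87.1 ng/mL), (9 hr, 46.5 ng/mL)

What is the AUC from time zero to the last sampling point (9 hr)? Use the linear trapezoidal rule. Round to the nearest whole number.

AUC = 3078 ng/mL·hr

Trapezoidal AUC_0→9:
  [0→0.5]: (0.0+668.0)/2 × 0.5 = 167.0
  [0.5→2.5]: (668.0+654.9)/2 × 2 = 1322.9
  [2.5→3]: (654.9+548.0)/2 × 0.5 = 300.725
  [3→5]: (548.0+246.6)/2 × 2 = 794.6
  [5→6]: (246.6+162.8)/2 × 1 = 204.7
  [6→7.5]: (162.8+87.1)/2 × 1.5 = 187.425
  [7.5→9]: (87.1+46.5)/2 × 1.5 = 100.2
  Sum = 3077.55 ng/mL·hr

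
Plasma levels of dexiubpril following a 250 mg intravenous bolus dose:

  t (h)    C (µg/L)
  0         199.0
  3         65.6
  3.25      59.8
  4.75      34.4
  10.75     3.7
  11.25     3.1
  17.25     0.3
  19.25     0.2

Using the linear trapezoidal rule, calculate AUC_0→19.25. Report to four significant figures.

AUC = 609.9 µg/L·h

Trapezoidal AUC_0→19.25:
  [0→3]: (199.0+65.6)/2 × 3 = 396.9
  [3→3.25]: (65.6+59.8)/2 × 0.25 = 15.675
  [3.25→4.75]: (59.8+34.4)/2 × 1.5 = 70.65
  [4.75→10.75]: (34.4+3.7)/2 × 6 = 114.3
  [10.75→11.25]: (3.7+3.1)/2 × 0.5 = 1.7
  [11.25→17.25]: (3.1+0.3)/2 × 6 = 10.2
  [17.25→19.25]: (0.3+0.2)/2 × 2 = 0.5
  Sum = 609.925 µg/L·h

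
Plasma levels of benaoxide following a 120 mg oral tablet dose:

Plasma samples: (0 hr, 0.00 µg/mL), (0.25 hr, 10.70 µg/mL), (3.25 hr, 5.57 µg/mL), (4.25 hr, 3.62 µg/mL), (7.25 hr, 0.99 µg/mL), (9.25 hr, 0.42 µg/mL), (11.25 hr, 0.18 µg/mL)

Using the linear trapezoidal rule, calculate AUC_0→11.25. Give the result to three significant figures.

Trapezoidal AUC_0→11.25:
  [0→0.25]: (0.00+10.70)/2 × 0.25 = 1.3375
  [0.25→3.25]: (10.70+5.57)/2 × 3 = 24.405
  [3.25→4.25]: (5.57+3.62)/2 × 1 = 4.595
  [4.25→7.25]: (3.62+0.99)/2 × 3 = 6.915
  [7.25→9.25]: (0.99+0.42)/2 × 2 = 1.41
  [9.25→11.25]: (0.42+0.18)/2 × 2 = 0.6
  Sum = 39.2625 µg/mL·hr

AUC = 39.3 µg/mL·hr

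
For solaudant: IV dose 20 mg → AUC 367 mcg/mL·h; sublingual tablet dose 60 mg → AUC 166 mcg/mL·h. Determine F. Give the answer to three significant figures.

F = 0.151

F = (AUC_ev / D_ev) / (AUC_iv / D_iv)
  = (166/60) / (367/20)
  = 2.76667 / 18.35 = 0.1508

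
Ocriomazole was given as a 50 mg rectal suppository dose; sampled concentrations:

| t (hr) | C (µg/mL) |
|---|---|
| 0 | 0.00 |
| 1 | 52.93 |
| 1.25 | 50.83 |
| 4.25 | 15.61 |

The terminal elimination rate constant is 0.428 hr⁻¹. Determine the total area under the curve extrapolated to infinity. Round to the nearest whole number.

AUC = 176 µg/mL·hr

Trapezoidal AUC_0→4.25:
  [0→1]: (0.00+52.93)/2 × 1 = 26.465
  [1→1.25]: (52.93+50.83)/2 × 0.25 = 12.97
  [1.25→4.25]: (50.83+15.61)/2 × 3 = 99.66
  Sum = 139.095 µg/mL·hr
Extrapolated tail: C_last / k_e = 15.61 / 0.428 = 36.472
AUC_0→∞ = 139.095 + 36.472 = 175.567 µg/mL·hr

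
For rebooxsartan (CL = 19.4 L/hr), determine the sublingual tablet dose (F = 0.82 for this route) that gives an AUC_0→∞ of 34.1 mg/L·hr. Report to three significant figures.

Dose = CL × AUC_0→∞ / F
     = 19.4 × 34.1 / 0.82 = 806.756 mg

Dose = 807 mg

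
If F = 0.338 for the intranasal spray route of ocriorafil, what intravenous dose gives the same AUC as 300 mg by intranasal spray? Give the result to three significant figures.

Systemic exposure from an extravascular dose = F × D_ev, so the equivalent IV dose is F × D_ev.
D_iv = F × D_ev = 0.338 × 300 = 101.4 mg

D_iv = 101 mg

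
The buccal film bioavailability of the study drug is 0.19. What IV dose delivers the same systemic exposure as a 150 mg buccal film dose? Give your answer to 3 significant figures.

D_iv = 28.5 mg

Systemic exposure from an extravascular dose = F × D_ev, so the equivalent IV dose is F × D_ev.
D_iv = F × D_ev = 0.19 × 150 = 28.5 mg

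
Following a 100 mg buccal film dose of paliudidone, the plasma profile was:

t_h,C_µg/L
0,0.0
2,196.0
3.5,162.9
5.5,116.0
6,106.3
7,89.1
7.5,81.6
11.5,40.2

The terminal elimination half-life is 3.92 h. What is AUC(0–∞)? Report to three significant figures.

Trapezoidal AUC_0→11.5:
  [0→2]: (0.0+196.0)/2 × 2 = 196.0
  [2→3.5]: (196.0+162.9)/2 × 1.5 = 269.175
  [3.5→5.5]: (162.9+116.0)/2 × 2 = 278.9
  [5.5→6]: (116.0+106.3)/2 × 0.5 = 55.575
  [6→7]: (106.3+89.1)/2 × 1 = 97.7
  [7→7.5]: (89.1+81.6)/2 × 0.5 = 42.675
  [7.5→11.5]: (81.6+40.2)/2 × 4 = 243.6
  Sum = 1183.625 µg/L·h
k_e = ln2 / t½ = 0.693147 / 3.92 = 0.1768 h^-1
Extrapolated tail: C_last / k_e = 40.2 / 0.1768 = 227.376
AUC_0→∞ = 1183.625 + 227.376 = 1411.001 µg/L·h

AUC = 1410 µg/L·h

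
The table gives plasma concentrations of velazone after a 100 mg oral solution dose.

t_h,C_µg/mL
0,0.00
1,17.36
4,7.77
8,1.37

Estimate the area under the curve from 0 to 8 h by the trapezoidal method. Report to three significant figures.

Trapezoidal AUC_0→8:
  [0→1]: (0.00+17.36)/2 × 1 = 8.68
  [1→4]: (17.36+7.77)/2 × 3 = 37.695
  [4→8]: (7.77+1.37)/2 × 4 = 18.28
  Sum = 64.655 µg/mL·h

AUC = 64.7 µg/mL·h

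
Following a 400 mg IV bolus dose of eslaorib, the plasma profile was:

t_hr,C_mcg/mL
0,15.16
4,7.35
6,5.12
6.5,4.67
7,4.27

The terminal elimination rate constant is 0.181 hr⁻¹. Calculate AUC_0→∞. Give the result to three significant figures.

AUC = 85.8 mcg/mL·hr

Trapezoidal AUC_0→7:
  [0→4]: (15.16+7.35)/2 × 4 = 45.02
  [4→6]: (7.35+5.12)/2 × 2 = 12.47
  [6→6.5]: (5.12+4.67)/2 × 0.5 = 2.4475
  [6.5→7]: (4.67+4.27)/2 × 0.5 = 2.235
  Sum = 62.1725 mcg/mL·hr
Extrapolated tail: C_last / k_e = 4.27 / 0.181 = 23.591
AUC_0→∞ = 62.1725 + 23.591 = 85.7635 mcg/mL·hr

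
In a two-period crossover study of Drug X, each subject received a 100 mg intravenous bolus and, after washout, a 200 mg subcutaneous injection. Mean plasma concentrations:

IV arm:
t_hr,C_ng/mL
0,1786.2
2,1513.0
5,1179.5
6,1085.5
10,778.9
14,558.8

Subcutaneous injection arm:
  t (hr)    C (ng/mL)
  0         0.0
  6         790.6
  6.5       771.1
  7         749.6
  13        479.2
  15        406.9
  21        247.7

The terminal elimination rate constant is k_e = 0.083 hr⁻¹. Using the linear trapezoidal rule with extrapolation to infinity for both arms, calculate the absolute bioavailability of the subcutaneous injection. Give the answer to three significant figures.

Trapezoidal AUC_0→14 (IV):
  [0→2]: (1786.2+1513.0)/2 × 2 = 3299.2
  [2→5]: (1513.0+1179.5)/2 × 3 = 4038.75
  [5→6]: (1179.5+1085.5)/2 × 1 = 1132.5
  [6→10]: (1085.5+778.9)/2 × 4 = 3728.8
  [10→14]: (778.9+558.8)/2 × 4 = 2675.4
  Sum = 14874.65 ng/mL·hr
IV tail: 558.8/0.083 = 6732.530; AUC_iv,0→∞ = 14874.65 + 6732.530 = 21607.18 ng/mL·hr
Trapezoidal AUC_0→21 (subcutaneous injection):
  [0→6]: (0.0+790.6)/2 × 6 = 2371.8
  [6→6.5]: (790.6+771.1)/2 × 0.5 = 390.425
  [6.5→7]: (771.1+749.6)/2 × 0.5 = 380.175
  [7→13]: (749.6+479.2)/2 × 6 = 3686.4
  [13→15]: (479.2+406.9)/2 × 2 = 886.1
  [15→21]: (406.9+247.7)/2 × 6 = 1963.8
  Sum = 9678.7 ng/mL·hr
subcutaneous injection tail: 247.7/0.083 = 2984.337; AUC_ev,0→∞ = 9678.7 + 2984.337 = 12663.037 ng/mL·hr
F = (AUC_ev/D_ev)/(AUC_iv/D_iv) = (12663.037/200)/(21607.18/100) = 63.315185/216.0718 = 0.2930

F = 0.293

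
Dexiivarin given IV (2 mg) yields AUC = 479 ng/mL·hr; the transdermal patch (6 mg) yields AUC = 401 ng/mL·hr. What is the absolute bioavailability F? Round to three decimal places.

F = 0.279

F = (AUC_ev / D_ev) / (AUC_iv / D_iv)
  = (401/6) / (479/2)
  = 66.8333 / 239.5 = 0.2791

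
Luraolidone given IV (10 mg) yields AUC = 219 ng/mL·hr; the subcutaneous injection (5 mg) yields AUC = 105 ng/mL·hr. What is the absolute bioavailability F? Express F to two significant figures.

F = (AUC_ev / D_ev) / (AUC_iv / D_iv)
  = (105/5) / (219/10)
  = 21 / 21.9 = 0.9589

F = 0.96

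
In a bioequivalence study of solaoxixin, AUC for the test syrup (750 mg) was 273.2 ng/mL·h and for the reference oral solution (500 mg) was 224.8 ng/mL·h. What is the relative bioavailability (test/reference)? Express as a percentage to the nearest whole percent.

F_rel = (AUC_test/D_test) / (AUC_ref/D_ref)
      = (273.2/750) / (224.8/500)
      = 0.364267 / 0.4496 = 0.8102 = 81.02%

F_rel = 81%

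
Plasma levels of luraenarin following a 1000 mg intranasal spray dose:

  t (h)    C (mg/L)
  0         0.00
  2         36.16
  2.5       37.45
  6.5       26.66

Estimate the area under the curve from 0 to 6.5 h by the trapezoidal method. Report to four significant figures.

AUC = 182.8 mg/L·h

Trapezoidal AUC_0→6.5:
  [0→2]: (0.00+36.16)/2 × 2 = 36.16
  [2→2.5]: (36.16+37.45)/2 × 0.5 = 18.4025
  [2.5→6.5]: (37.45+26.66)/2 × 4 = 128.22
  Sum = 182.7825 mg/L·h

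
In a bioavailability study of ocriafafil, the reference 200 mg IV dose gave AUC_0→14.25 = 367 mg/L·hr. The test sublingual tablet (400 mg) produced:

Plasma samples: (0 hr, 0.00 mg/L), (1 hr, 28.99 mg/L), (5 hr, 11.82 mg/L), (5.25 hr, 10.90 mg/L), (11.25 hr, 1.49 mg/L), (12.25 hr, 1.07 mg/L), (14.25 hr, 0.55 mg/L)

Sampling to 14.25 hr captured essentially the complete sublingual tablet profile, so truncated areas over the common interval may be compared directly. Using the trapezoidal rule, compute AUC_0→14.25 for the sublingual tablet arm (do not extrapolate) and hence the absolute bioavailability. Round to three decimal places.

Trapezoidal AUC_0→14.25 (sublingual tablet):
  [0→1]: (0.00+28.99)/2 × 1 = 14.495
  [1→5]: (28.99+11.82)/2 × 4 = 81.62
  [5→5.25]: (11.82+10.90)/2 × 0.25 = 2.84
  [5.25→11.25]: (10.90+1.49)/2 × 6 = 37.17
  [11.25→12.25]: (1.49+1.07)/2 × 1 = 1.28
  [12.25→14.25]: (1.07+0.55)/2 × 2 = 1.62
  Sum = 139.025 mg/L·hr
F = (AUC_ev/D_ev)/(AUC_iv/D_iv) = (139.025/400)/(367/200) = 0.3475625/1.835 = 0.1894

F = 0.189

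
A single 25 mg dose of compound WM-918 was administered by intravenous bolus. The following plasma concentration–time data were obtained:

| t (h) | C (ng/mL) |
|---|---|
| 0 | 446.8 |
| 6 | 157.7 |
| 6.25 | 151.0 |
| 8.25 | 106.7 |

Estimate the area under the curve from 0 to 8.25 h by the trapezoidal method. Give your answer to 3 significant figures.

AUC = 2110 ng/mL·h

Trapezoidal AUC_0→8.25:
  [0→6]: (446.8+157.7)/2 × 6 = 1813.5
  [6→6.25]: (157.7+151.0)/2 × 0.25 = 38.5875
  [6.25→8.25]: (151.0+106.7)/2 × 2 = 257.7
  Sum = 2109.7875 ng/mL·h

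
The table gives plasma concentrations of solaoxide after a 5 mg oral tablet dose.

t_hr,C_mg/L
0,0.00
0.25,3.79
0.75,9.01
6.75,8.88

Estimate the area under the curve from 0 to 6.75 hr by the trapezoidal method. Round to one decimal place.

Trapezoidal AUC_0→6.75:
  [0→0.25]: (0.00+3.79)/2 × 0.25 = 0.47375
  [0.25→0.75]: (3.79+9.01)/2 × 0.5 = 3.2
  [0.75→6.75]: (9.01+8.88)/2 × 6 = 53.67
  Sum = 57.34375 mg/L·hr

AUC = 57.3 mg/L·hr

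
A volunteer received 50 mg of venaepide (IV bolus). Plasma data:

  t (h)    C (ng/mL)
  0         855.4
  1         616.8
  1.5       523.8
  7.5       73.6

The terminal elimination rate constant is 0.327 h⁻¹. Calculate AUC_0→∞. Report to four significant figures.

Trapezoidal AUC_0→7.5:
  [0→1]: (855.4+616.8)/2 × 1 = 736.1
  [1→1.5]: (616.8+523.8)/2 × 0.5 = 285.15
  [1.5→7.5]: (523.8+73.6)/2 × 6 = 1792.2
  Sum = 2813.45 ng/mL·h
Extrapolated tail: C_last / k_e = 73.6 / 0.327 = 225.076
AUC_0→∞ = 2813.45 + 225.076 = 3038.526 ng/mL·h

AUC = 3039 ng/mL·h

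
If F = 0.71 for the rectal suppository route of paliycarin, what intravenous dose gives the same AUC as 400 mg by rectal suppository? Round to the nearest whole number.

Systemic exposure from an extravascular dose = F × D_ev, so the equivalent IV dose is F × D_ev.
D_iv = F × D_ev = 0.71 × 400 = 284 mg

D_iv = 284 mg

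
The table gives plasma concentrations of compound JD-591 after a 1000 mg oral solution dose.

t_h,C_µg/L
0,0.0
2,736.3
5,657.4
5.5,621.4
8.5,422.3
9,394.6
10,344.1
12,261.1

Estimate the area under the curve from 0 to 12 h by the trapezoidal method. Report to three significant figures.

AUC = 5890 µg/L·h

Trapezoidal AUC_0→12:
  [0→2]: (0.0+736.3)/2 × 2 = 736.3
  [2→5]: (736.3+657.4)/2 × 3 = 2090.55
  [5→5.5]: (657.4+621.4)/2 × 0.5 = 319.7
  [5.5→8.5]: (621.4+422.3)/2 × 3 = 1565.55
  [8.5→9]: (422.3+394.6)/2 × 0.5 = 204.225
  [9→10]: (394.6+344.1)/2 × 1 = 369.35
  [10→12]: (344.1+261.1)/2 × 2 = 605.2
  Sum = 5890.875 µg/L·h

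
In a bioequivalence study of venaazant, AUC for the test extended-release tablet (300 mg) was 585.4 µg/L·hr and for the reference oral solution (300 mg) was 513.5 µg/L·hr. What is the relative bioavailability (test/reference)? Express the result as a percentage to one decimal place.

F_rel = (AUC_test/D_test) / (AUC_ref/D_ref)
      = (585.4/300) / (513.5/300)
      = 1.95133 / 1.71167 = 1.1400 = 114.00%

F_rel = 114.0%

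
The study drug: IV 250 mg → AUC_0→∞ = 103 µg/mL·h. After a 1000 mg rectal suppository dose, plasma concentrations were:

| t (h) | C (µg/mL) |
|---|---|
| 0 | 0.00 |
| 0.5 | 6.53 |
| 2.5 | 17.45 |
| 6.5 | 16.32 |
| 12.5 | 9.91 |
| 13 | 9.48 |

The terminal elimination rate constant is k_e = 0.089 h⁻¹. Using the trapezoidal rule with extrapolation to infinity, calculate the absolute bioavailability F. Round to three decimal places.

F = 0.687

Trapezoidal AUC_0→13 (rectal suppository):
  [0→0.5]: (0.00+6.53)/2 × 0.5 = 1.6325
  [0.5→2.5]: (6.53+17.45)/2 × 2 = 23.98
  [2.5→6.5]: (17.45+16.32)/2 × 4 = 67.54
  [6.5→12.5]: (16.32+9.91)/2 × 6 = 78.69
  [12.5→13]: (9.91+9.48)/2 × 0.5 = 4.8475
  Sum = 176.69 µg/mL·h
Tail: C_last/k_e = 9.48/0.089 = 106.517
AUC_0→∞ (rectal suppository) = 176.69 + 106.517 = 283.207 µg/mL·h
F = (AUC_ev/D_ev)/(AUC_iv/D_iv) = (283.207/1000)/(103/250) = 0.283207/0.412 = 0.6874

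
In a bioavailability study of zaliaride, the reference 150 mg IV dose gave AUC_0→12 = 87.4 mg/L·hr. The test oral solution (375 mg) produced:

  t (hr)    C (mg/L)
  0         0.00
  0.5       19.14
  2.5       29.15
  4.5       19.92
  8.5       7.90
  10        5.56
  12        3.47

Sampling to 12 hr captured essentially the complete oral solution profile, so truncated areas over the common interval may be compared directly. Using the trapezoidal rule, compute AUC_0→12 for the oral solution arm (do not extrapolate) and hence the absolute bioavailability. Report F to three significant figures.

F = 0.810

Trapezoidal AUC_0→12 (oral solution):
  [0→0.5]: (0.00+19.14)/2 × 0.5 = 4.785
  [0.5→2.5]: (19.14+29.15)/2 × 2 = 48.29
  [2.5→4.5]: (29.15+19.92)/2 × 2 = 49.07
  [4.5→8.5]: (19.92+7.90)/2 × 4 = 55.64
  [8.5→10]: (7.90+5.56)/2 × 1.5 = 10.095
  [10→12]: (5.56+3.47)/2 × 2 = 9.03
  Sum = 176.91 mg/L·hr
F = (AUC_ev/D_ev)/(AUC_iv/D_iv) = (176.91/375)/(87.4/150) = 0.47176/0.582667 = 0.8097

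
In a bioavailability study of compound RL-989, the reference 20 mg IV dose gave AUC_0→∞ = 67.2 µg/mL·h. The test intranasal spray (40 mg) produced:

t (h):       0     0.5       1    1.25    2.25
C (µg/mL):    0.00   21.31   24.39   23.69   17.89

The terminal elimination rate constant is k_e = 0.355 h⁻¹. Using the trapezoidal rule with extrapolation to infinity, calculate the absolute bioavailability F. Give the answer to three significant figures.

F = 0.699

Trapezoidal AUC_0→2.25 (intranasal spray):
  [0→0.5]: (0.00+21.31)/2 × 0.5 = 5.3275
  [0.5→1]: (21.31+24.39)/2 × 0.5 = 11.425
  [1→1.25]: (24.39+23.69)/2 × 0.25 = 6.01
  [1.25→2.25]: (23.69+17.89)/2 × 1 = 20.79
  Sum = 43.5525 µg/mL·h
Tail: C_last/k_e = 17.89/0.355 = 50.394
AUC_0→∞ (intranasal spray) = 43.5525 + 50.394 = 93.9465 µg/mL·h
F = (AUC_ev/D_ev)/(AUC_iv/D_iv) = (93.9465/40)/(67.2/20) = 2.3486625/3.36 = 0.6990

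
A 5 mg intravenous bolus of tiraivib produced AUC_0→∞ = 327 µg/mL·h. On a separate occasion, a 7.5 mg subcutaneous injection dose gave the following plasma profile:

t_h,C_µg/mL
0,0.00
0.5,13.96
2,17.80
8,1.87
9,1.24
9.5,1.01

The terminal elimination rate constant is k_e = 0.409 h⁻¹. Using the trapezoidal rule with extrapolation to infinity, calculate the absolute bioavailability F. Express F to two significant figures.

Trapezoidal AUC_0→9.5 (subcutaneous injection):
  [0→0.5]: (0.00+13.96)/2 × 0.5 = 3.49
  [0.5→2]: (13.96+17.80)/2 × 1.5 = 23.82
  [2→8]: (17.80+1.87)/2 × 6 = 59.01
  [8→9]: (1.87+1.24)/2 × 1 = 1.555
  [9→9.5]: (1.24+1.01)/2 × 0.5 = 0.5625
  Sum = 88.4375 µg/mL·h
Tail: C_last/k_e = 1.01/0.409 = 2.469
AUC_0→∞ (subcutaneous injection) = 88.4375 + 2.469 = 90.9065 µg/mL·h
F = (AUC_ev/D_ev)/(AUC_iv/D_iv) = (90.9065/7.5)/(327/5) = 12.1209/65.4 = 0.1853

F = 0.19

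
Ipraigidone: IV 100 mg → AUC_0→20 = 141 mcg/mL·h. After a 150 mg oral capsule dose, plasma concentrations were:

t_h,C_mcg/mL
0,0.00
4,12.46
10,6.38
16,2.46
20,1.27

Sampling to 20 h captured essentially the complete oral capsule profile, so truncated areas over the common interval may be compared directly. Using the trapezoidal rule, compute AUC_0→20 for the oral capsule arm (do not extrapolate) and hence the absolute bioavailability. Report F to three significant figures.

Trapezoidal AUC_0→20 (oral capsule):
  [0→4]: (0.00+12.46)/2 × 4 = 24.92
  [4→10]: (12.46+6.38)/2 × 6 = 56.52
  [10→16]: (6.38+2.46)/2 × 6 = 26.52
  [16→20]: (2.46+1.27)/2 × 4 = 7.46
  Sum = 115.42 mcg/mL·h
F = (AUC_ev/D_ev)/(AUC_iv/D_iv) = (115.42/150)/(141/100) = 0.769467/1.41 = 0.5457

F = 0.546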